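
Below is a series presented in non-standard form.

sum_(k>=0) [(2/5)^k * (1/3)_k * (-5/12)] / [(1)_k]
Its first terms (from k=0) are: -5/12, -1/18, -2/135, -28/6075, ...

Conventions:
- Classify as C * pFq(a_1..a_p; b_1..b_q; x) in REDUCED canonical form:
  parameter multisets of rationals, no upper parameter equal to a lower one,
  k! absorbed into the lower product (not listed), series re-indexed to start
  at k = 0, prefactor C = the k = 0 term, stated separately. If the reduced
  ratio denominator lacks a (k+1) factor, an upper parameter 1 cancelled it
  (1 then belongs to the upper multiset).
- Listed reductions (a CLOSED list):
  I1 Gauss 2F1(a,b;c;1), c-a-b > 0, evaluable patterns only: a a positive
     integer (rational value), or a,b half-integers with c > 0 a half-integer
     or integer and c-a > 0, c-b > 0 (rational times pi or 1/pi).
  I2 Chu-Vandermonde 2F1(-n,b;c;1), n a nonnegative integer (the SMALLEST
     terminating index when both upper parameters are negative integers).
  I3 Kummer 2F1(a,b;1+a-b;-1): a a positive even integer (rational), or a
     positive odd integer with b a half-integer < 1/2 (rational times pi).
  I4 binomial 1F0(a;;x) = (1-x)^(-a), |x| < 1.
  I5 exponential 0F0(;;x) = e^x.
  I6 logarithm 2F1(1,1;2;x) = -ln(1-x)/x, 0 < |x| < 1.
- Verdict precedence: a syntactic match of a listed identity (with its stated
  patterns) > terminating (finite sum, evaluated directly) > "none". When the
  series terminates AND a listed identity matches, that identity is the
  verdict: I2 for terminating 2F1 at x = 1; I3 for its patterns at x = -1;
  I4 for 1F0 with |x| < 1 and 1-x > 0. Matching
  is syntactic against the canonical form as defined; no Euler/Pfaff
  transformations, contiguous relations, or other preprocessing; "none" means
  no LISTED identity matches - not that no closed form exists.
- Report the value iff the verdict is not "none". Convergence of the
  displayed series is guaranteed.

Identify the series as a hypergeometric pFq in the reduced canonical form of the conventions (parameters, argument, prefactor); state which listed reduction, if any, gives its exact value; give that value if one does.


The tell: t_0 being -5/12, (1)_k (C = -5/12, x = 2/5) is k! itself.
Consecutive-term ratio: r(k) = (2/5) * (k+1/3) / [(k+1)] ; factor over Q: parameters, x = (2/5), and C = -5/12.

This is -5/12 * 1F0(1/3; -; 2/5) in reduced canonical form. Verdict: the I4 binomial reduction applies (the 1F0 binomial series: exponent -1/3, x = 2/5). Value: (-5/12) * (3/5)^(-1/3).


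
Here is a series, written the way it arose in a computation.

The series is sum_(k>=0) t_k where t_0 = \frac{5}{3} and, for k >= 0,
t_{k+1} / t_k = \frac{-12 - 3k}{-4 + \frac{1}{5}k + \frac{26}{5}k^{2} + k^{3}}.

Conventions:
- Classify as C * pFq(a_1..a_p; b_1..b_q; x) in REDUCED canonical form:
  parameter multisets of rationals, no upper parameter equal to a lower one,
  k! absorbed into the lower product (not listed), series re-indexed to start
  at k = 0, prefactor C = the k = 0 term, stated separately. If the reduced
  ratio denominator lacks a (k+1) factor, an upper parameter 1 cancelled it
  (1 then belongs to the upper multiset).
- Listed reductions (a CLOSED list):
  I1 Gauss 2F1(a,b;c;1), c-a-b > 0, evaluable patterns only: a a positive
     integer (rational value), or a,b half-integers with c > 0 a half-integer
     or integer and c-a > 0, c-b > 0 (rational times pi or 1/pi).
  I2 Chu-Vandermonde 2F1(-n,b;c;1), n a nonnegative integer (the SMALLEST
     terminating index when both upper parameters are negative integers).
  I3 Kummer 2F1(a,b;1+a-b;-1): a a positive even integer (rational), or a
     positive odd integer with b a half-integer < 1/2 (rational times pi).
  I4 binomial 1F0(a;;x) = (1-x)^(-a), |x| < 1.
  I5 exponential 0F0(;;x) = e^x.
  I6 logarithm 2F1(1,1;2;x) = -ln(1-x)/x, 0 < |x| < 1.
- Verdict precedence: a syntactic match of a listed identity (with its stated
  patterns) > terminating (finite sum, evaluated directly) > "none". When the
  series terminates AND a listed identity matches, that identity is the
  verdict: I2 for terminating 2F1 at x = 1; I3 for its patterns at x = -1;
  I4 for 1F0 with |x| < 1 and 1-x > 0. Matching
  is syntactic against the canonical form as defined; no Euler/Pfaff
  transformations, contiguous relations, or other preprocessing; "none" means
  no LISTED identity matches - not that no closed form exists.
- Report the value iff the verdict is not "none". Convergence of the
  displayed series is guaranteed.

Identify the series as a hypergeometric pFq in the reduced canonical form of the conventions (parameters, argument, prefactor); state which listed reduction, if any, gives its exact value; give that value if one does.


The tell: t_0 being \frac{5}{3}, roots of the ratio polynomials (C = 5/3) are the negated parameters.
Ratio: r(k) = -3 * (k+4) / [(k-\frac{4}{5}) (k+5) (k+1)] - rational in k, leading ratio -3; with t_0 = \frac{5}{3}, classification follows.

This is \frac{5}{3} * 1F2(4; -\frac{4}{5}, 5; -3) in reduced canonical form. Verdict: none (x = -3): each listed identity misses the multisets {4} ; {-\frac{4}{5}, 5}.


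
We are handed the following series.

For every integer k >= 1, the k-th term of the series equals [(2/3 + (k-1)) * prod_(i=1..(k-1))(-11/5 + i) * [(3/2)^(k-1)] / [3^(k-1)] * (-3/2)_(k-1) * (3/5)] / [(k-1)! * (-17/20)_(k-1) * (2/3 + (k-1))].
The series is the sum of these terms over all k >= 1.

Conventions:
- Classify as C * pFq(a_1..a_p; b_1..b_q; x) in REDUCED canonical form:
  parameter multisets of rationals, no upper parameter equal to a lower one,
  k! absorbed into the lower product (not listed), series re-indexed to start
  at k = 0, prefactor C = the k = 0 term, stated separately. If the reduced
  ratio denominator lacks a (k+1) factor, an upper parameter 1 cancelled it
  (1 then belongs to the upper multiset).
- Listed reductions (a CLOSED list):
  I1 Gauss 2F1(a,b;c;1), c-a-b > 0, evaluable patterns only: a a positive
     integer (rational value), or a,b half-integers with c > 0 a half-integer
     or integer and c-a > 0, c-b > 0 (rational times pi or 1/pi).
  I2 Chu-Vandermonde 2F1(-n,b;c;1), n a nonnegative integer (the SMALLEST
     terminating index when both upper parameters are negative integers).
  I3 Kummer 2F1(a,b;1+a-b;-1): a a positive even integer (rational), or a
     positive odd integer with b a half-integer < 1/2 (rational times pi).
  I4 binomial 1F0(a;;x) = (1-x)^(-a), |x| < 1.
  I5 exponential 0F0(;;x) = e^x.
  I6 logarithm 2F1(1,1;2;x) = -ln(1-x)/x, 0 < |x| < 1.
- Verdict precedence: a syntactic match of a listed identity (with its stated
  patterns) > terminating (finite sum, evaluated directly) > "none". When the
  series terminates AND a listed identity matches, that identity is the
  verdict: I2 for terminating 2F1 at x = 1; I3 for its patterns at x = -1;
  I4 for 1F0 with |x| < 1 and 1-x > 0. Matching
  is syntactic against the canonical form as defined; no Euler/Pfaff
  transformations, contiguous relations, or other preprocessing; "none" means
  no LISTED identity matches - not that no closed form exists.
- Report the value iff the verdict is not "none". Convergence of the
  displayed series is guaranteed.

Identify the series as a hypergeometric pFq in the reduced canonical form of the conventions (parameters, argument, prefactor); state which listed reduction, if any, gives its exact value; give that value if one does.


Prefactor 3/5, argument 1/2: 2F1 with upper {-3/2, -6/5} over lower {-17/20}. Verdict: none - at argument 1/2 the multisets {-3/2, -6/5} ; {-17/20} match no listed identity.

Structural cue: with t_0 = 3/5, the running product (C = 3/5, x = 1/2) telescopes to a rising factorial.
Consecutive-term ratio: r(k) = (1/2) * (k-3/2) (k-6/5) / [(k-17/20) (k+1)] - rational in k. x = (1/2); t_0 = 3/5; negate the roots.


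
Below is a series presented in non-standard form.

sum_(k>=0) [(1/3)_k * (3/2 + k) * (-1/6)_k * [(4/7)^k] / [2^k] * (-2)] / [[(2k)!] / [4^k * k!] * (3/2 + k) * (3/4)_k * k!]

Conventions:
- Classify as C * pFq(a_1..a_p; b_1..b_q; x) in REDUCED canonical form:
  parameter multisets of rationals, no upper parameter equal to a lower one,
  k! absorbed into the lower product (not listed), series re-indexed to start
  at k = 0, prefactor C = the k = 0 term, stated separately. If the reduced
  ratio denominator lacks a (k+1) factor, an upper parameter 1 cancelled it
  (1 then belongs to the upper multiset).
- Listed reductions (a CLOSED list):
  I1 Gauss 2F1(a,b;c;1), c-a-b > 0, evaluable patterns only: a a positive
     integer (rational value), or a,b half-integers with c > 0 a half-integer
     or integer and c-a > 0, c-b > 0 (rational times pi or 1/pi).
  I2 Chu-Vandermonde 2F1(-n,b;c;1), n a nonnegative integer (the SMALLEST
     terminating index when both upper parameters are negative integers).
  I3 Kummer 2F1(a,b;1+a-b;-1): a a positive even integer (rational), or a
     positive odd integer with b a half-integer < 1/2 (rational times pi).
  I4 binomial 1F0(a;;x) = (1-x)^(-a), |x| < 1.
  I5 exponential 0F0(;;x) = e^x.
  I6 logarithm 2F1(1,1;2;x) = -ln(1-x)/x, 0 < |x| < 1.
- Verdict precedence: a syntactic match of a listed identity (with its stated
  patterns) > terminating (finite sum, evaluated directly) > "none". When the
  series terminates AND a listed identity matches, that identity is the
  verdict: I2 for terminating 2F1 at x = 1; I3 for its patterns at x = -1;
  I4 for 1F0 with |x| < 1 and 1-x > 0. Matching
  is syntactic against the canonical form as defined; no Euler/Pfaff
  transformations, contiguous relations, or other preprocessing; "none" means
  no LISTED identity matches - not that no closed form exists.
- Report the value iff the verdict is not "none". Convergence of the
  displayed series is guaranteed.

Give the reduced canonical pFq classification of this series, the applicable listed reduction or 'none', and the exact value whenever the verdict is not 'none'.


With C = -2: the canonical form is 2F2(-1/6, 1/3; 1/2, 3/4; 2/7). Verdict: none (x = 2/7): each listed identity misses the multisets {-1/6, 1/3} ; {1/2, 3/4}.

First insight: x = (2/7) and k + 3/2 divides numerator and denominator alike; prefactor -2 after cancelling.
Term ratio: r(k) = (2/7) * (k-1/6) (k+1/3) / [(k+1/2) (k+3/4) (k+1)] - poly over poly, x = (2/7) from leading terms; C = -2 at k = 0.


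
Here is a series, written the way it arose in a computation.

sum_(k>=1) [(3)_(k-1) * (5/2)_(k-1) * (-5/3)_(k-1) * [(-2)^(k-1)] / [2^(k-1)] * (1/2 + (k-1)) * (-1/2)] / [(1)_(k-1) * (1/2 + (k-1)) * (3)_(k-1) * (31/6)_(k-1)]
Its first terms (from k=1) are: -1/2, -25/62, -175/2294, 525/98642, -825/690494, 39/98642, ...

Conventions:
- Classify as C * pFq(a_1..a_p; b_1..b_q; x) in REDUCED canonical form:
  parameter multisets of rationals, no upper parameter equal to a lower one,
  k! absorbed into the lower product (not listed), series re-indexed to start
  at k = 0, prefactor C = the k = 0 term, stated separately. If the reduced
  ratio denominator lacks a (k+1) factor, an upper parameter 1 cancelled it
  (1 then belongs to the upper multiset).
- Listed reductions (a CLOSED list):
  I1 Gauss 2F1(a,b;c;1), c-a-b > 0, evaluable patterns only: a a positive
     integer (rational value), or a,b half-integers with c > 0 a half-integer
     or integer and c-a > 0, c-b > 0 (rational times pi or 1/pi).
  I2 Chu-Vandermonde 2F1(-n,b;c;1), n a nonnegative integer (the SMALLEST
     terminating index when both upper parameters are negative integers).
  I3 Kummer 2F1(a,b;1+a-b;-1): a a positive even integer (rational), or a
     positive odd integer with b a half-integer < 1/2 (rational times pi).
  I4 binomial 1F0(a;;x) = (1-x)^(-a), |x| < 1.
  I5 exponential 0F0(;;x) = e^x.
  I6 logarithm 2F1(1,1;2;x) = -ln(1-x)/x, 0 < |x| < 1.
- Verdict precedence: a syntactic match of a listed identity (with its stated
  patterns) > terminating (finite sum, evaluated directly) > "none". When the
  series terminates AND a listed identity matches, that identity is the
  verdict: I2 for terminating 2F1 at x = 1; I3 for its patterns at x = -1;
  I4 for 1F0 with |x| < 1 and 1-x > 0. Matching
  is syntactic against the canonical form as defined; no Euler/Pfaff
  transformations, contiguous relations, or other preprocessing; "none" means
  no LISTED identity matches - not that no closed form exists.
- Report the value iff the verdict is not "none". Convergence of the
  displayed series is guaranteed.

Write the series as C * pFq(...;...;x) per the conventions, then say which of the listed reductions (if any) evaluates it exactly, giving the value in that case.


Reduced: x = -1, 2F1, upper = {-5/3, 5/2}, lower = {31/6}, C = -1/2. Verdict: none here - no I1-I6 shape fits x = -1 with lower {31/6}.

Key observation: from the first term -1/2: (1)_k (C = -1/2) is k! itself.
Adjacent-term ratio: r(k) = (-1) * (k-5/3) (k+5/2) / [(k+31/6) (k+1)] - poly over poly, x = (-1) from leading terms; C = -1/2 at k = 0.


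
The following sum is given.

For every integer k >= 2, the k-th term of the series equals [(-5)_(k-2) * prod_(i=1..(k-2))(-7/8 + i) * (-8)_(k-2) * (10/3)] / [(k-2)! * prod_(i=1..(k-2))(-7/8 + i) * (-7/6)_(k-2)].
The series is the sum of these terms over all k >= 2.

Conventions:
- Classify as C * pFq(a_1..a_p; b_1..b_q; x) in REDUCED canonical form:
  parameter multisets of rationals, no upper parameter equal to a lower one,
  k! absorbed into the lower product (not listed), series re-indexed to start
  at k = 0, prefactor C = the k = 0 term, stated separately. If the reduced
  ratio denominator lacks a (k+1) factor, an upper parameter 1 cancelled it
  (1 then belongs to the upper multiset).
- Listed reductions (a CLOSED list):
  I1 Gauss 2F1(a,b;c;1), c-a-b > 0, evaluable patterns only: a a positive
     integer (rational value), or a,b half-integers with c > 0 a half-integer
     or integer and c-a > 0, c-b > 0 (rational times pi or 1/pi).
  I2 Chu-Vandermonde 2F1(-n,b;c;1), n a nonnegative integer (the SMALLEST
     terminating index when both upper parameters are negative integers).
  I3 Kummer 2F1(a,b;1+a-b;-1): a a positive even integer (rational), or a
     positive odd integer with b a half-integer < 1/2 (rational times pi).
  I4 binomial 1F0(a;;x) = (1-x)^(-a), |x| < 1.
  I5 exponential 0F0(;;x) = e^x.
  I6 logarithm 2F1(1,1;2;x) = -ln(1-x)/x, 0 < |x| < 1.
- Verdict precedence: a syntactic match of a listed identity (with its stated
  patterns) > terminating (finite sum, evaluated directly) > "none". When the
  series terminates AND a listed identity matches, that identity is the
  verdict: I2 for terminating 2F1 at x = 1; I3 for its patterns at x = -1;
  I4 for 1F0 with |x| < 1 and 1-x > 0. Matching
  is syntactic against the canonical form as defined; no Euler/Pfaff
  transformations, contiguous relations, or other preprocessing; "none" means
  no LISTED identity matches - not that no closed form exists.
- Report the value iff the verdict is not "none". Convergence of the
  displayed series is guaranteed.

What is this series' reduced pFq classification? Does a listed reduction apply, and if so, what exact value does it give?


Prefactor 10/3, argument 1: 2F1 with upper {-8, -5} over lower {-7/6}. Verdict: this is Vandermonde's identity (I2) (terminating 2F1 at x = 1 with n = 5, b = -8, c = -7/6). Its exact value is 783344770/3927.

First insight: t_0 being 10/3, the parameter 1/8 appears in both the upper and lower lists and cancels.
Adjacent-term ratio: r(k) = 1 * (k-8) (k-5) / [(k-7/6) (k+1)] - poly over poly, x = 1 from leading terms; C = 10/3 at k = 0.


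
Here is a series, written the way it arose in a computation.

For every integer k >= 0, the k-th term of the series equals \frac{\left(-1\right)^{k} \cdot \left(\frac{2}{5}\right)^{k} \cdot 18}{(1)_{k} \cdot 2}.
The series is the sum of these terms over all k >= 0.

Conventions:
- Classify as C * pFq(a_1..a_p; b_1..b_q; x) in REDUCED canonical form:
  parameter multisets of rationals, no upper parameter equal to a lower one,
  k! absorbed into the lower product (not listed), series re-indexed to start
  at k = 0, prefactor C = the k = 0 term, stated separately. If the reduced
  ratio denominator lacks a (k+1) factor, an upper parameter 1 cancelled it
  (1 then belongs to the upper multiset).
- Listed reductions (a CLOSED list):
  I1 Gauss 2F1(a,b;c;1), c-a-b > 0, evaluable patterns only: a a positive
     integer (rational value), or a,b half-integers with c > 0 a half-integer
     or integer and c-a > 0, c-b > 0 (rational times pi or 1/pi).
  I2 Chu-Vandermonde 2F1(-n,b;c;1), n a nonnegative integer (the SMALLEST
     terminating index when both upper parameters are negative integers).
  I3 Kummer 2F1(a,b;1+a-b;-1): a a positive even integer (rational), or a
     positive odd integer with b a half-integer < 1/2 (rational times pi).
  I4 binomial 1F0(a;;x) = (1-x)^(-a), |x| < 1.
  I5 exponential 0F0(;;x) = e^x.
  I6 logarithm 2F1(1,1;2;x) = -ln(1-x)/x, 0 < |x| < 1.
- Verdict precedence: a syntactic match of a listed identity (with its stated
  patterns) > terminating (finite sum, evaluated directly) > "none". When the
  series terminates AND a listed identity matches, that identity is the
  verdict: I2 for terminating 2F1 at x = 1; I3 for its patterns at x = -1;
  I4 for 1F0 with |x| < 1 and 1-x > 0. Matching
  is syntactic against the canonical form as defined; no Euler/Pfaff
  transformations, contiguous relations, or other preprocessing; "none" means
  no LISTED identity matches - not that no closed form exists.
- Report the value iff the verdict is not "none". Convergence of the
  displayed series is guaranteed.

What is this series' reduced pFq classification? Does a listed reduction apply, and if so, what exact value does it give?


With C = 9: the canonical form is 0F0(-; -; -\frac{2}{5}). Verdict at x = -\frac{2}{5}: the exponential series (I5) matches (the 0F0 exponential series at x = -\frac{2}{5}). Its exact value is 9 \cdot e^{-\frac{2}{5}}.

The tell: x = -\frac{2}{5} and the constant factors (prefactor 9) combine into one prefactor.
Consecutive-term ratio: r(k) = -\frac{2}{5} * 1 / [(k+1)] - rational; roots negated = parameters, x = -\frac{2}{5}, C = 9.


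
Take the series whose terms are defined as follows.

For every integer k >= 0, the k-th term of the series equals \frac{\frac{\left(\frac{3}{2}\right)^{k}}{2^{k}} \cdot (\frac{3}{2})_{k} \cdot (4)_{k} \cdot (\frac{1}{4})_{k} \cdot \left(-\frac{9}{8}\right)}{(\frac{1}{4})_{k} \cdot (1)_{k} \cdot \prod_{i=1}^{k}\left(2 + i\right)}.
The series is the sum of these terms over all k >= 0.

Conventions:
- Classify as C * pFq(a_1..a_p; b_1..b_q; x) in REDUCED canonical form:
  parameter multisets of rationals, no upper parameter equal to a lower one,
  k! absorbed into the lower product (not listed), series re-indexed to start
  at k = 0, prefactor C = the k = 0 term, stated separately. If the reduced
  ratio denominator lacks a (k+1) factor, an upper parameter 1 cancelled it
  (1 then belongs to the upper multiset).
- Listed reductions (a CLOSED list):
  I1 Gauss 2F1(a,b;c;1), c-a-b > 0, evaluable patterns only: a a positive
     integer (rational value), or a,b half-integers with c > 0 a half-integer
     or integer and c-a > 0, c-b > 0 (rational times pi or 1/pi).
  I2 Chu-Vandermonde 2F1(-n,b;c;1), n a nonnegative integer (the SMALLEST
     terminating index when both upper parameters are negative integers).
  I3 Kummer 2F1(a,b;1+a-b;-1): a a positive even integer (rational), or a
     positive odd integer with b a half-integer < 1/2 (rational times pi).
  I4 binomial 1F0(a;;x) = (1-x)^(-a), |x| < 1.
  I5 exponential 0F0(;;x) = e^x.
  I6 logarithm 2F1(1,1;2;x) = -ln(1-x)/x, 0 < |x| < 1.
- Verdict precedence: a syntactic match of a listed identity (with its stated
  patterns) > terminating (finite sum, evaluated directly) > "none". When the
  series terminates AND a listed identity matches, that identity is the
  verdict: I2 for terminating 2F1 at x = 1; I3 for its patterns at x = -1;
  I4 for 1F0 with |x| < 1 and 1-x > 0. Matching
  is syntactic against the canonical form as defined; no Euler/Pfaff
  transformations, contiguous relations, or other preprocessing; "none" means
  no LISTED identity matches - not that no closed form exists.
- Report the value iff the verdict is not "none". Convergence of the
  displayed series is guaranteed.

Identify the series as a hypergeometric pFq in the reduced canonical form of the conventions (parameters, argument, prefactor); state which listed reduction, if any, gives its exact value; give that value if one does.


Key observation: with t_0 = -\frac{9}{8}, (1)_k (C = -9/8) is k! itself.
Step ratio: r(k) = \frac{3}{4} * (k+\frac{3}{2}) (k+4) / [(k+3) (k+1)] - rational in k. x = \frac{3}{4}; t_0 = -\frac{9}{8}; negate the roots.

This is -\frac{9}{8} * 2F1(\frac{3}{2}, 4; 3; \frac{3}{4}) in reduced canonical form. Verdict: none - at argument \frac{3}{4} the multisets {\frac{3}{2}, 4} ; {3} match no listed identity.


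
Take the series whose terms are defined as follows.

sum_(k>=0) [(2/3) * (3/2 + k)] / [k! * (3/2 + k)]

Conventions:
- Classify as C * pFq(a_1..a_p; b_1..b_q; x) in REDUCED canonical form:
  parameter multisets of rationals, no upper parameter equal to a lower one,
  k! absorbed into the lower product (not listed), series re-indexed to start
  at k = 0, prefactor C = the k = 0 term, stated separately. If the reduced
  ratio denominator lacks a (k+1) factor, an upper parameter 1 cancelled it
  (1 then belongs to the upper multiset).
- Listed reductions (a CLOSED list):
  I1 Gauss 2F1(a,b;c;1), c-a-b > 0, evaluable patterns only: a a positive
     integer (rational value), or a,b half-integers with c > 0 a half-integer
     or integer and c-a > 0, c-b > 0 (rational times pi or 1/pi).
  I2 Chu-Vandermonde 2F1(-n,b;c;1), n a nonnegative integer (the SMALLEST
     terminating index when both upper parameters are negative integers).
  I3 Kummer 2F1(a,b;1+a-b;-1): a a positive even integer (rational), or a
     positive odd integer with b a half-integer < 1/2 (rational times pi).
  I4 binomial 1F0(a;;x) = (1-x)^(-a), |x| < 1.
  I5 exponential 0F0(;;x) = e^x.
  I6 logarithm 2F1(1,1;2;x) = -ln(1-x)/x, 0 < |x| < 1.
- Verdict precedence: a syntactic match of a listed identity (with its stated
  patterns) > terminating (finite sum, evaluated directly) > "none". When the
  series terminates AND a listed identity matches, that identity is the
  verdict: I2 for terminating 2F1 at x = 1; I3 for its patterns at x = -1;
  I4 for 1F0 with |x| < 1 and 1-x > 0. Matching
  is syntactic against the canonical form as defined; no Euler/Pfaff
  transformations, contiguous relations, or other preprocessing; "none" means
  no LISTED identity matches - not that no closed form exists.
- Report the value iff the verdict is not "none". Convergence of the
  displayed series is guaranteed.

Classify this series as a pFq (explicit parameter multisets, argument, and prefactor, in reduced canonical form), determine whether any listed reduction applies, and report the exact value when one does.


x = 1 here; the reduced form reads 0F0, upper {-}, lower {-}, C = 2/3. Verdict: this is the I5 exponential reduction (the 0F0 exponential series at x = 1). Exact value: (2/3) * e^(1).

First insight: t_0 = 2/3 here, and the factor k + 3/2 cancels (top and bottom), leaving prefactor 2/3.
Term ratio: r(k) = 1 * 1 / [(k+1)] - poly over poly, x = 1 from leading terms; C = 2/3 at k = 0.


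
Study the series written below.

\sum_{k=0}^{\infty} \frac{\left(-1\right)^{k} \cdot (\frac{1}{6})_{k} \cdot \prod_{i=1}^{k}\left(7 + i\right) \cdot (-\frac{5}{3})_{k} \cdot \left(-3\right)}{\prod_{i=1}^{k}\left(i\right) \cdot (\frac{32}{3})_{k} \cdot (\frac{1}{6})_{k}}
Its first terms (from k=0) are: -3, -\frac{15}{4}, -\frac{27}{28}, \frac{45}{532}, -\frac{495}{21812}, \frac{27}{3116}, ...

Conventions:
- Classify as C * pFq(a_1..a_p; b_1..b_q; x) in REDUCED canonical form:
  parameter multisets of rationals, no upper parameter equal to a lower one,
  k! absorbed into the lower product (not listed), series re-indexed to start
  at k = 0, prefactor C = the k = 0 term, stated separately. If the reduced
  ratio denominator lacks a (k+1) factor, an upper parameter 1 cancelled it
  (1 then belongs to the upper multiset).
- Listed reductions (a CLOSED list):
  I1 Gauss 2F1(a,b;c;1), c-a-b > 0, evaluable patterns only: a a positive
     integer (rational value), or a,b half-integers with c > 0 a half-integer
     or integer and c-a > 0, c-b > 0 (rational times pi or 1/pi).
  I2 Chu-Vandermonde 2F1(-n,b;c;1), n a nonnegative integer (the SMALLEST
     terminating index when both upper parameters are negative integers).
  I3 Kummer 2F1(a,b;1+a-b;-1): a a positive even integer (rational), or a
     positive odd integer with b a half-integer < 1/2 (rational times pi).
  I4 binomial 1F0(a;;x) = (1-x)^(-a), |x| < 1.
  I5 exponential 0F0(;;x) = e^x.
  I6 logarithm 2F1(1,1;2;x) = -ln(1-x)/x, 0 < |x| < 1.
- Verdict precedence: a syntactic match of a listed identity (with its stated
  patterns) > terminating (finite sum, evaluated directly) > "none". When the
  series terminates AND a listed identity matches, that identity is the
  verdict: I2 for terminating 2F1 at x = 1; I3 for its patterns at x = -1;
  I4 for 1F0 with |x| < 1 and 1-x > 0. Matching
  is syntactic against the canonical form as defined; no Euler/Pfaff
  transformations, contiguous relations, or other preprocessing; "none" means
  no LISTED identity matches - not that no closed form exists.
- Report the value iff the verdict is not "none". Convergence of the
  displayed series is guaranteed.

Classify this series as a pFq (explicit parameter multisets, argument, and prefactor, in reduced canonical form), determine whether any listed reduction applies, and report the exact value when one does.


With C = -3: the canonical form is 2F1(-\frac{5}{3}, 8; \frac{32}{3}; -1). Verdict: Kummer's theorem (I3) matches (x = -1; c = \frac{32}{3} equals 1+a-b for upper {-\frac{5}{3}, 8}: listed pattern). Its exact value is -\frac{8671}{1134}.

Key step: t_0 = -3 here, and the running product (C = -3) telescopes to a rising factorial.
Adjacent-term ratio: r(k) = -1 * (k-\frac{5}{3}) (k+8) / [(k+\frac{32}{3}) (k+1)] - rational; roots negated = parameters, x = -1, C = -3.


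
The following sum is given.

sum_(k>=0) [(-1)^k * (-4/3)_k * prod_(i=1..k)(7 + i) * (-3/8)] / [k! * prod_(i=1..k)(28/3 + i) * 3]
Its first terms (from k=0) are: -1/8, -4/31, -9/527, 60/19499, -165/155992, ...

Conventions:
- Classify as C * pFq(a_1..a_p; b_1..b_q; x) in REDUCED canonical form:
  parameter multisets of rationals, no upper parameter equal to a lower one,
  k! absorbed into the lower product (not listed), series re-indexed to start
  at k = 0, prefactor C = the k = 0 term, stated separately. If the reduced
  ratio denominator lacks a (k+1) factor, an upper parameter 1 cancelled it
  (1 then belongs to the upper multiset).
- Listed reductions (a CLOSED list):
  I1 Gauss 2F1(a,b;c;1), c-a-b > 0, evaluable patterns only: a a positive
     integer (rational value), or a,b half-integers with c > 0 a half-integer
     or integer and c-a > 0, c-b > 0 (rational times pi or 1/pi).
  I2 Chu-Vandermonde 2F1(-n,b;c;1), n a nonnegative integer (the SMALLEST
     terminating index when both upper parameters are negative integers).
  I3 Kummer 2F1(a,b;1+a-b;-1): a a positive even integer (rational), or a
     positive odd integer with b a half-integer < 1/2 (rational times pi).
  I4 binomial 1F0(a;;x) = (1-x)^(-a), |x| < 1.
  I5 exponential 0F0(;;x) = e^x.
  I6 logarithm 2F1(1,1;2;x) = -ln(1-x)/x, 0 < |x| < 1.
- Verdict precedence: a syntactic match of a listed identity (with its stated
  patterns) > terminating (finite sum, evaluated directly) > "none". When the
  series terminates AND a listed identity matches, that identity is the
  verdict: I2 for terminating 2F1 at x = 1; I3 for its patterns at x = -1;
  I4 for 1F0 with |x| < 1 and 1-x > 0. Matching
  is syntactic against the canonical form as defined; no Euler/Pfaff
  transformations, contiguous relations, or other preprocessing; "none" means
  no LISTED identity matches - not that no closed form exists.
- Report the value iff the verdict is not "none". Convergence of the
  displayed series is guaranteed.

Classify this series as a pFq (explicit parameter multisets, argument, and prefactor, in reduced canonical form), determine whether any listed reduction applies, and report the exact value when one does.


At argument -1: a 2F1 with upper {-4/3, 8}, lower {31/3}, scaled by C = -1/8. Verdict: this is Kummer (I3) (x = -1; c = 31/3 equals 1+a-b for upper {-4/3, 8}: listed pattern). Hence: -1045/3888.

The tell: x = (-1) and the running product (C = -1/8, x = -1) telescopes to a rising factorial.
Adjacent-term ratio: r(k) = (-1) * (k-4/3) (k+8) / [(k+31/3) (k+1)] - poly over poly, x = (-1) from leading terms; C = -1/8 at k = 0.


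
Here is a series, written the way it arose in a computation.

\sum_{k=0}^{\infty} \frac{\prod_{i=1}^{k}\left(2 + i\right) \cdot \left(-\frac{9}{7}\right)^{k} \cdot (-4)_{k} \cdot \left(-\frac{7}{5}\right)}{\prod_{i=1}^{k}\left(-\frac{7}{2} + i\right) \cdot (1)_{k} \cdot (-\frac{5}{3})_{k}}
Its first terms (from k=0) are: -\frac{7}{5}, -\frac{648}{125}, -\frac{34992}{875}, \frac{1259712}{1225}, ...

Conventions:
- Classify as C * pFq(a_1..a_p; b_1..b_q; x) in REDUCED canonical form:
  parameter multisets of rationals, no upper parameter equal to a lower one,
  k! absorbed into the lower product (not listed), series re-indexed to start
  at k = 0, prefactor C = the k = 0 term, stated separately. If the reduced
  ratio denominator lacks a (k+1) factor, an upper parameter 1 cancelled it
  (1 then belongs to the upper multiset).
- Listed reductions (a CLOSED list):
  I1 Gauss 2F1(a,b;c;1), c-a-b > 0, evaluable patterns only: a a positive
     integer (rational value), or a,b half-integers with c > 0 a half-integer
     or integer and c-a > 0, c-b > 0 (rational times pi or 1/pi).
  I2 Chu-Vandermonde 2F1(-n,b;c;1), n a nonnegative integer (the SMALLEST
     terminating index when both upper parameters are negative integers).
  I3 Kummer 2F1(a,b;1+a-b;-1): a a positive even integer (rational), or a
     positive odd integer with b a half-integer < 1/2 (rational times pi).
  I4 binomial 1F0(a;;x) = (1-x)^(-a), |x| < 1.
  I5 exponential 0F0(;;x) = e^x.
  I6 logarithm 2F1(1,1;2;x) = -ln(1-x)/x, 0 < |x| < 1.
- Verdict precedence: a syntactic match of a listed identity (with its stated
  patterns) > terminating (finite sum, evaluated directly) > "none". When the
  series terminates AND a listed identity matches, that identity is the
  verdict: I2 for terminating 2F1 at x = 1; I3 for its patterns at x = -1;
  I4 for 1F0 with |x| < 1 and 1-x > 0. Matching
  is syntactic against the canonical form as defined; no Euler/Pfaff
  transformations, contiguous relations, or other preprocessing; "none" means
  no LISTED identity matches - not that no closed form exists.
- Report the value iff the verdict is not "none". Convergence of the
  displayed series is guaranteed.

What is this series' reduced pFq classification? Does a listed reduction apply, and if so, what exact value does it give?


With C = -\frac{7}{5}: the canonical form is 2F2(-4, 3; -\frac{5}{2}, -\frac{5}{3}; -\frac{9}{7}). Verdict: terminating. With -4 upstairs the series is a 5-term polynomial sum; evaluated term by term. Exact value: \frac{169638863}{42875}.

First insight: x = -\frac{9}{7} and the running product (prefactor -7/5) telescopes to a rising factorial.
Ratio: r(k) = -\frac{9}{7} * (k-4) (k+3) / [(k-\frac{5}{2}) (k-\frac{5}{3}) (k+1)] ; factor over Q: parameters, x = -\frac{9}{7}, and C = -\frac{7}{5}.


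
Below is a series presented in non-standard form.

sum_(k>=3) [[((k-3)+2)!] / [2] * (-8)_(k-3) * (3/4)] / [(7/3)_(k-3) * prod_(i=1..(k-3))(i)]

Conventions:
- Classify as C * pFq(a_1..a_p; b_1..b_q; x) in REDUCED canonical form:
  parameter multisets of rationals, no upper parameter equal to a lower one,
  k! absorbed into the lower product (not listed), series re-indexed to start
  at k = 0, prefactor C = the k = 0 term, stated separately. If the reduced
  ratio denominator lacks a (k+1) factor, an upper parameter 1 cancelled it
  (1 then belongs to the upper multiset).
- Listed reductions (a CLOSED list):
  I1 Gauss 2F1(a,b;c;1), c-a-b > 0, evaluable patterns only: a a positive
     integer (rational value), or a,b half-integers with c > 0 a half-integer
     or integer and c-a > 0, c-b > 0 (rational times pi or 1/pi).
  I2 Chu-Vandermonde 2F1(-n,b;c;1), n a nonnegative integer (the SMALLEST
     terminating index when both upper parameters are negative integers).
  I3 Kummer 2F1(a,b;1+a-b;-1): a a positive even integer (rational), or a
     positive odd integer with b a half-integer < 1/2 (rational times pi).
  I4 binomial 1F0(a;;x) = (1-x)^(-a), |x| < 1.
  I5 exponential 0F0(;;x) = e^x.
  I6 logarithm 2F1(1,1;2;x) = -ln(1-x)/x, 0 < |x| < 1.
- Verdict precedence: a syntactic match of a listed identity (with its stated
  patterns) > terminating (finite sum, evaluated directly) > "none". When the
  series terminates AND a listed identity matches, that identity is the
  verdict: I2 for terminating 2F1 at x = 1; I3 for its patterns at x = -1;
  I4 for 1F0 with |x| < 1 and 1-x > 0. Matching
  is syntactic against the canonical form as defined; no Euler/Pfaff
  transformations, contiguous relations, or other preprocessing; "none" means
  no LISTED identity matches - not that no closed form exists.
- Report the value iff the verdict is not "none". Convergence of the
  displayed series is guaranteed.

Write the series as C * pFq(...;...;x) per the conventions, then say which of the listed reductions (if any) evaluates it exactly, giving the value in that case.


The tell: t_0 being 3/4, the product of the first k integers (C = 3/4, x = 1) is k!.
Consecutive-term ratio: r(k) = 1 * (k-8) (k+3) / [(k+7/3) (k+1)] - rational; roots negated = parameters, x = 1, C = 3/4.

Classification (C = 3/4): 2F1 with upper {-8, 3}, lower {7/3}, argument x = 1. Verdict at x = 1: Vandermonde's identity (I2) matches (terminating 2F1 at x = 1 with n = 8, b = 3, c = 7/3). Sum: -3/7700.


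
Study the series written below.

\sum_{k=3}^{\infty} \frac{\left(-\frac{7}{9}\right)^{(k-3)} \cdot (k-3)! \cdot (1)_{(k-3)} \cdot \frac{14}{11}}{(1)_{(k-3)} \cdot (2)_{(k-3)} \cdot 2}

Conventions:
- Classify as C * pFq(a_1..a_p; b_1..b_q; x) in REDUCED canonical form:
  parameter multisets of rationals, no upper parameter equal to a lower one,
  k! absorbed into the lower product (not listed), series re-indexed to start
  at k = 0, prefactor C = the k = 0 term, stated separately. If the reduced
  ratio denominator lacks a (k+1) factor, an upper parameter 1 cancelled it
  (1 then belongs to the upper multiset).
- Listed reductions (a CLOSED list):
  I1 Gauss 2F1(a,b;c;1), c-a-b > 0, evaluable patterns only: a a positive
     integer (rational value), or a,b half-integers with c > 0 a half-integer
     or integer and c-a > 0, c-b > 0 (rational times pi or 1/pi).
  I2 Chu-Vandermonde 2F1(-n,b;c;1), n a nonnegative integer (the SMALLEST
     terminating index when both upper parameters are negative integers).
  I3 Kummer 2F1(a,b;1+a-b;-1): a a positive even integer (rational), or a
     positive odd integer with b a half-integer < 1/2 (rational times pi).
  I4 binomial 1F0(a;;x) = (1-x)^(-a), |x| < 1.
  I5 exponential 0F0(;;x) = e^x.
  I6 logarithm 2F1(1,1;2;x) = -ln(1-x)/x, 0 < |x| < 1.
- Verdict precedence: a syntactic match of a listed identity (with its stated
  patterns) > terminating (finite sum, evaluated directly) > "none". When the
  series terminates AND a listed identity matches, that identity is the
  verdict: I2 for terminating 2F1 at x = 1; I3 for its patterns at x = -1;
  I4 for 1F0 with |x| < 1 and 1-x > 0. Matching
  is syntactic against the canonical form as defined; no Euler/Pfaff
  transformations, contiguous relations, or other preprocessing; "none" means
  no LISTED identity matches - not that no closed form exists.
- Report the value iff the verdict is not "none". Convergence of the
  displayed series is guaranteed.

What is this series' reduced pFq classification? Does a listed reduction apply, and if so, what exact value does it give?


This is \frac{7}{11} * 2F1(1, 1; 2; -\frac{7}{9}) in reduced canonical form. Verdict: this is logarithm (I6) (the logarithm: parameters (1,1;2), x = -\frac{7}{9}). Sum: \frac{9}{11} \cdot \ln\left(\frac{16}{9}\right).

Key observation: t_0 = \frac{7}{11} here, and (1)_k (prefactor 7/11) is k! itself.
Consecutive-term ratio: r(k) = -\frac{7}{9} * (k+1) (k+1) / [(k+2) (k+1)] - rational in k, leading ratio -\frac{7}{9}; with t_0 = \frac{7}{11}, classification follows.


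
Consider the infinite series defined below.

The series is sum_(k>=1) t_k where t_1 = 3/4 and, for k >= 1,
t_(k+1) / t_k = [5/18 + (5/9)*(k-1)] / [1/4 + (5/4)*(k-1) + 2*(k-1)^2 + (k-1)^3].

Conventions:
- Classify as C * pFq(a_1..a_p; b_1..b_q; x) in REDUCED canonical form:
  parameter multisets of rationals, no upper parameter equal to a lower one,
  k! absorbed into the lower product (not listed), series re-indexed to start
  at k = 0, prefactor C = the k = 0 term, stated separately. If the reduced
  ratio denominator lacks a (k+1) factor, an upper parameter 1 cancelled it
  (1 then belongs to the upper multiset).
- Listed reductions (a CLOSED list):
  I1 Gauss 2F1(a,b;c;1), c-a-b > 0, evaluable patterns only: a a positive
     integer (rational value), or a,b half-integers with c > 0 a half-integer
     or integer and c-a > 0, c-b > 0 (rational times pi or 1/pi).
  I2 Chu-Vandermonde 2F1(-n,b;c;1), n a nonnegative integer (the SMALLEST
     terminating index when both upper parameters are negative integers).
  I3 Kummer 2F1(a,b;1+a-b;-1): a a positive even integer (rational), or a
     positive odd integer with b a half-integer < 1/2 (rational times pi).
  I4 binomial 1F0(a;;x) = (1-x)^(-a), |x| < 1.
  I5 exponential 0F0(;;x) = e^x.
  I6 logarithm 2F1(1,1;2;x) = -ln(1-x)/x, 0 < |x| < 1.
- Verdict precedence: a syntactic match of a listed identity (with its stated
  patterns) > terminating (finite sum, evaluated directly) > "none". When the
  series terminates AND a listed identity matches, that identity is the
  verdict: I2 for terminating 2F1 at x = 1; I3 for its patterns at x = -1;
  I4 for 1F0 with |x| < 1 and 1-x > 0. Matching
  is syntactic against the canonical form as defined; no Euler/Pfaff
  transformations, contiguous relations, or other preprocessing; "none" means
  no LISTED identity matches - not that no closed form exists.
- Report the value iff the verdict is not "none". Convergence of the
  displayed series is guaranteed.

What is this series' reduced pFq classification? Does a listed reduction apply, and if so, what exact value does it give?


First insight: x = (5/9) and the expanded ratio factors over Q; C = 3/4, x = 5/9, roots give parameters.
Term ratio: r(k) = (5/9) * 1 / [(k+1/2) (k+1)] - rational; roots negated = parameters, x = (5/9), C = 3/4.

This is 3/4 * 0F1(-; 1/2; 5/9) in reduced canonical form. Verdict: none. Every listed pattern misses the 0F1 form at 5/9, upper {-}.


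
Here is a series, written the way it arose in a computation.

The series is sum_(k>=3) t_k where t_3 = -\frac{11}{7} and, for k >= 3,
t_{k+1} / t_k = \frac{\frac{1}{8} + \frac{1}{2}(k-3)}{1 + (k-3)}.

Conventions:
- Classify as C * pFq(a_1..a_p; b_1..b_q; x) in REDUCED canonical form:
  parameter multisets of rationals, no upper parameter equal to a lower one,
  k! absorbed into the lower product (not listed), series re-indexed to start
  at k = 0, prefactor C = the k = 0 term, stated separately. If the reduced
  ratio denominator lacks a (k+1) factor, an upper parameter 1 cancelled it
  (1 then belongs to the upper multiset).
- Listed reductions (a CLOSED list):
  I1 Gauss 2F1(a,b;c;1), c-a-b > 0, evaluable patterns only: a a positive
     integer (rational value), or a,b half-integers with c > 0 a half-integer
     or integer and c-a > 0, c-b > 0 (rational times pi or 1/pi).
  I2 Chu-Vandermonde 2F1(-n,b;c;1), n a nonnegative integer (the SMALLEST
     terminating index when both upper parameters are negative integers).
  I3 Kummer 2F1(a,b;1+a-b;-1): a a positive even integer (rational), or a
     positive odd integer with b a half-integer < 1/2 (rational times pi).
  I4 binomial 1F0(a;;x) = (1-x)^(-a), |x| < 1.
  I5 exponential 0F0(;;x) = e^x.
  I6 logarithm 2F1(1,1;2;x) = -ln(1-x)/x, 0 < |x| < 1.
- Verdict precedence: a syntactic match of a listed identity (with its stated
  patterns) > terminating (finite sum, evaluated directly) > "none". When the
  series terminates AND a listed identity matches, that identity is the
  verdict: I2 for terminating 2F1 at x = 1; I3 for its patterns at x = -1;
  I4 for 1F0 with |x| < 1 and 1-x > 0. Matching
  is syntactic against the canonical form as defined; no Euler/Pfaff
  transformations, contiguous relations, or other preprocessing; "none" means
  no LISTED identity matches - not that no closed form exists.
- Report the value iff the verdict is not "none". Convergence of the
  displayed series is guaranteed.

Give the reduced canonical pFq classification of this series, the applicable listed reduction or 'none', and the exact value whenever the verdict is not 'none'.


This is -\frac{11}{7} * 1F0(\frac{1}{4}; -; \frac{1}{2}) in reduced canonical form. Verdict: the I4 binomial reduction matches (the 1F0 binomial series: exponent -1/4, x = \frac{1}{2}). Exact value: \left(-\frac{11}{7}\right) \cdot \left(\frac{1}{2}\right)^{-\frac{1}{4}}.

Structural cue: t_0 being -\frac{11}{7}, factor the ratio over Q (C = -11/7): negated roots = parameters.
Ratio: r(k) = \frac{1}{2} * (k+\frac{1}{4}) / [(k+1)] ; factor over Q: parameters, x = \frac{1}{2}, and C = -\frac{11}{7}.
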